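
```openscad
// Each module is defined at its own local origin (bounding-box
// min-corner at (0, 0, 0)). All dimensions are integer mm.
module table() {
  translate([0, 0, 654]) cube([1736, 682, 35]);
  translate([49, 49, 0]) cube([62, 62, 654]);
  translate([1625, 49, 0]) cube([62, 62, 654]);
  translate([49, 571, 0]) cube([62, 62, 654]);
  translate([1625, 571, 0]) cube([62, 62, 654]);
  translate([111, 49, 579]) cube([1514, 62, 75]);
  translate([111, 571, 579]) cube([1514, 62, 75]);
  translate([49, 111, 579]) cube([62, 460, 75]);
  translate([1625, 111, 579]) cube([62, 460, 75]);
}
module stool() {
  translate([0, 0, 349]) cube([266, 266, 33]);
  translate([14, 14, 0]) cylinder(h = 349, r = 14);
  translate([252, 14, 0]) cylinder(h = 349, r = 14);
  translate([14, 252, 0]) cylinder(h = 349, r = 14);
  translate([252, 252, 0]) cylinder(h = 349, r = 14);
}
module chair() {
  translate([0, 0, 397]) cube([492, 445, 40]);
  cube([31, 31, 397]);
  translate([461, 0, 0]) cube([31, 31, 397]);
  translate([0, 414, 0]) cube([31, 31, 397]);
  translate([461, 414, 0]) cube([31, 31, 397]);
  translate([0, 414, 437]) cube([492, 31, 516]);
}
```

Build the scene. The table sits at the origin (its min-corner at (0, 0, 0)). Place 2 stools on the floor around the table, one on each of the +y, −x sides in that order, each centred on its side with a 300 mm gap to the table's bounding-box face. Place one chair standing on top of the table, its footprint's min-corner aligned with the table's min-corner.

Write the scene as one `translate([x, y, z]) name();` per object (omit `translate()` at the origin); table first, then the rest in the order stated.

table();
translate([735, 982, 0]) stool();
translate([-566, 208, 0]) stool();
translate([0, 0, 689]) chair();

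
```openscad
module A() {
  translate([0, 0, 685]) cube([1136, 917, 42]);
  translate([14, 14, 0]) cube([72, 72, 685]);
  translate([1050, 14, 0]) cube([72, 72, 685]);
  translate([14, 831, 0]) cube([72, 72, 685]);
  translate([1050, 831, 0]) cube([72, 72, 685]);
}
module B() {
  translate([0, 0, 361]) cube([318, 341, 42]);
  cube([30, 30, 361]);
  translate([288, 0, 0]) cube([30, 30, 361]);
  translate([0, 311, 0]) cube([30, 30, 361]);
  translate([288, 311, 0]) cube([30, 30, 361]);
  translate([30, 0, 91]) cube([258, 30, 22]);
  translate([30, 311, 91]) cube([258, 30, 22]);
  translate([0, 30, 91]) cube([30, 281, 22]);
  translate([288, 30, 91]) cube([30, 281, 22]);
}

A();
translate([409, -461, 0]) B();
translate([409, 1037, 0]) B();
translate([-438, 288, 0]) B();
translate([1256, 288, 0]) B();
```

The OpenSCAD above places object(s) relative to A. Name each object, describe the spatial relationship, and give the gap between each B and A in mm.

A is a table. B is a stool. Four stools sit around the table at the −y, +y, −x, +x sides. The gap between each stool and the table is 120 mm.

Each stool's nearest face is 120 mm from the table's bounding box.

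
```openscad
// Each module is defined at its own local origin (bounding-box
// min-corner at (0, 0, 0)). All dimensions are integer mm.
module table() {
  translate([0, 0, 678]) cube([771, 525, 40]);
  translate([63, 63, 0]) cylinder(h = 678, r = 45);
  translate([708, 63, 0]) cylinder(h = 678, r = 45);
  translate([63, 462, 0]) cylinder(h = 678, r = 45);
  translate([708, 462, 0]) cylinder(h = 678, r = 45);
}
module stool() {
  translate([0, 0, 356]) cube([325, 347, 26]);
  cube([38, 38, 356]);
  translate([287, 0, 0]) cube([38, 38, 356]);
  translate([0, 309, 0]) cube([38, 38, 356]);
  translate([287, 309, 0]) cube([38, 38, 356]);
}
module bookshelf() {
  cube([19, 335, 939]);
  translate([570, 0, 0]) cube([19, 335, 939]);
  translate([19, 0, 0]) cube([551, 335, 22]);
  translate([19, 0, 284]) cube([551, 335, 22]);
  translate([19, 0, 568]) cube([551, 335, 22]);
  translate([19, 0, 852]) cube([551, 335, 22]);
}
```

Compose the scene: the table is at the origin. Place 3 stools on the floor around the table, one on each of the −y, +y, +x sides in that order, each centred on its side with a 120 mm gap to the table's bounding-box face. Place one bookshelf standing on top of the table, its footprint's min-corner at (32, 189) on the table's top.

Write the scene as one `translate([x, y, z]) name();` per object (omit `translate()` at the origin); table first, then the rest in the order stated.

table();
translate([223, -467, 0]) stool();
translate([223, 645, 0]) stool();
translate([891, 89, 0]) stool();
translate([32, 189, 718]) bookshelf();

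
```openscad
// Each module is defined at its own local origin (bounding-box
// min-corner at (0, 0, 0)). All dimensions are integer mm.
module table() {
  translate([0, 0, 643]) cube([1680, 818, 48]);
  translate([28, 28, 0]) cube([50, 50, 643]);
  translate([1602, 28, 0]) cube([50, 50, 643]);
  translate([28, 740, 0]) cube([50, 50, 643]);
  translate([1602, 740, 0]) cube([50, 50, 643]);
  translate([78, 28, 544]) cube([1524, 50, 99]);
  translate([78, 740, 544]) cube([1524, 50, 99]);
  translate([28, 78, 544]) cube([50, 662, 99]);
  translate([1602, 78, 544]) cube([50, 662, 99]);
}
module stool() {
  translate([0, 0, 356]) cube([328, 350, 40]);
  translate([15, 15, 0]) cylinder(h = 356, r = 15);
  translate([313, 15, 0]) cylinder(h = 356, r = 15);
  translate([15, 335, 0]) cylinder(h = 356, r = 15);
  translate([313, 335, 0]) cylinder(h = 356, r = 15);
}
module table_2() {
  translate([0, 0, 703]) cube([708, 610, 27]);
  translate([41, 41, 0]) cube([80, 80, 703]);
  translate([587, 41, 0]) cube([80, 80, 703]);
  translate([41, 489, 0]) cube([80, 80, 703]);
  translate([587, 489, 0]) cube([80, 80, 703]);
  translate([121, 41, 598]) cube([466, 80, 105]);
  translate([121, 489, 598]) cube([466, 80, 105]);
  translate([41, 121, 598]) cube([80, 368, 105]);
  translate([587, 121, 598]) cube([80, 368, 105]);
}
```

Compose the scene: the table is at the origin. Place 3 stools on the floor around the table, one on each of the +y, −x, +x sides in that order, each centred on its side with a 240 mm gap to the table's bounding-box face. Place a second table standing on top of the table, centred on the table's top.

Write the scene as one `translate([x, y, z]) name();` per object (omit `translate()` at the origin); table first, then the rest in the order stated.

table();
translate([676, 1058, 0]) stool();
translate([-568, 234, 0]) stool();
translate([1920, 234, 0]) stool();
translate([486, 104, 691]) table_2();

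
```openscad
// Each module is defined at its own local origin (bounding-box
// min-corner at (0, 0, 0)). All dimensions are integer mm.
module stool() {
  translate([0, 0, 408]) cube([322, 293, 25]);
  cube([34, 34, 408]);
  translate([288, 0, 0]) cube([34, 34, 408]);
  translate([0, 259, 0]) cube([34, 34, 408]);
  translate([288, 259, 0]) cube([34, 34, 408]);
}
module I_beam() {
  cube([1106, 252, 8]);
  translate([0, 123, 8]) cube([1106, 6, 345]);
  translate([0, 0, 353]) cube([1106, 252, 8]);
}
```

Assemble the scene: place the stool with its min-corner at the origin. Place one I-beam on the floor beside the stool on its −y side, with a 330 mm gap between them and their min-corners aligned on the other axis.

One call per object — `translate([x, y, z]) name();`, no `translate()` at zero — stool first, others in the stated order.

stool();
translate([0, -582, 0]) I_beam();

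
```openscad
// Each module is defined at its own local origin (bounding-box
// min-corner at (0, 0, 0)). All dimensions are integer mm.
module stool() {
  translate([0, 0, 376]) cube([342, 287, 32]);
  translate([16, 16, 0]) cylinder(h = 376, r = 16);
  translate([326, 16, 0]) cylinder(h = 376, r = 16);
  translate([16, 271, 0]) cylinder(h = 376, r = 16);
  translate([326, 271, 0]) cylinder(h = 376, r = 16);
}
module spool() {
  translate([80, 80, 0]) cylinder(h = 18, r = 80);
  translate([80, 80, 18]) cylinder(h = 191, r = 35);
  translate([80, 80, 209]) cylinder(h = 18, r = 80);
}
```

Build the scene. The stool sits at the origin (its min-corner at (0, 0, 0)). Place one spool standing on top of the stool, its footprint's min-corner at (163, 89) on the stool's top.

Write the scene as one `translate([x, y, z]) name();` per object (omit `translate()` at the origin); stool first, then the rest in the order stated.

stool();
translate([163, 89, 408]) spool();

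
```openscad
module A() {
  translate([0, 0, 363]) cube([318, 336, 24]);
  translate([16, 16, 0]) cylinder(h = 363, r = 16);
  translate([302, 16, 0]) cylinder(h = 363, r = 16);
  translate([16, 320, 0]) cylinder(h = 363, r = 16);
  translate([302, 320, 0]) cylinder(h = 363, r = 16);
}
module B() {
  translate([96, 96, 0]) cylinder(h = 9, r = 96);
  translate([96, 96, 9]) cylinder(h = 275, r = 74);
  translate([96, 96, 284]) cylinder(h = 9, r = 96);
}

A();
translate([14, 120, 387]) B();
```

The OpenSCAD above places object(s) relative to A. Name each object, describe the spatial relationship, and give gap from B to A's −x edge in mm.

A is a stool. B is a spool. The spool is on top of the stool. The gap from the spool to the stool's −x edge is 14 mm.

The spool's min-x is at 14; the stool's min-x is 0; gap = 14 mm.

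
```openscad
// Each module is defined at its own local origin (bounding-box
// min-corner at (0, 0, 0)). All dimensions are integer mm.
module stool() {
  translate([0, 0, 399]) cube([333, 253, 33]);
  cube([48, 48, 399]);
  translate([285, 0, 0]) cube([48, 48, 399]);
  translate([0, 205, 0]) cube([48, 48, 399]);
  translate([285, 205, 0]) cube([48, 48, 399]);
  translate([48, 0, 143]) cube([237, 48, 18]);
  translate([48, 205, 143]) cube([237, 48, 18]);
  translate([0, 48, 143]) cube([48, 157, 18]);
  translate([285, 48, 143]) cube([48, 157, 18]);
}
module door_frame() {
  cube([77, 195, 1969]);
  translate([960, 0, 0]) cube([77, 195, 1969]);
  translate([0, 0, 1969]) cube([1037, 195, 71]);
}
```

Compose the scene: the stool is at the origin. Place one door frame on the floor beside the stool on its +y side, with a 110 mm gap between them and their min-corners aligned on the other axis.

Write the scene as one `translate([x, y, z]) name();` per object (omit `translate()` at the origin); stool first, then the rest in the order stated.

stool();
translate([0, 363, 0]) door_frame();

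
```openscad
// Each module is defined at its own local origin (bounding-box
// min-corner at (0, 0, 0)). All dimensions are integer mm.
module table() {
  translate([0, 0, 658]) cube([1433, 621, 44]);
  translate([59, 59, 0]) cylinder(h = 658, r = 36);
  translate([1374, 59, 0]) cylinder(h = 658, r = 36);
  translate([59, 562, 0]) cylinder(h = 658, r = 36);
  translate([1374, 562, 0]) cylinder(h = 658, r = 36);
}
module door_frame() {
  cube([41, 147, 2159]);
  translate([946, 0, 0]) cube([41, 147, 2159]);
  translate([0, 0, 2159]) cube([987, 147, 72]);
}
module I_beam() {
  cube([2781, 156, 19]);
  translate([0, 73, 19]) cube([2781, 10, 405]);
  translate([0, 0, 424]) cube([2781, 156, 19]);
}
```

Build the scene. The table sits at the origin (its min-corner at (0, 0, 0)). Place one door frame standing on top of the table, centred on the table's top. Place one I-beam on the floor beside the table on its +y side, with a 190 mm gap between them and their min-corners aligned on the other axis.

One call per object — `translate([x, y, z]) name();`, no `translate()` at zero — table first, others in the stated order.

table();
translate([223, 237, 702]) door_frame();
translate([0, 811, 0]) I_beam();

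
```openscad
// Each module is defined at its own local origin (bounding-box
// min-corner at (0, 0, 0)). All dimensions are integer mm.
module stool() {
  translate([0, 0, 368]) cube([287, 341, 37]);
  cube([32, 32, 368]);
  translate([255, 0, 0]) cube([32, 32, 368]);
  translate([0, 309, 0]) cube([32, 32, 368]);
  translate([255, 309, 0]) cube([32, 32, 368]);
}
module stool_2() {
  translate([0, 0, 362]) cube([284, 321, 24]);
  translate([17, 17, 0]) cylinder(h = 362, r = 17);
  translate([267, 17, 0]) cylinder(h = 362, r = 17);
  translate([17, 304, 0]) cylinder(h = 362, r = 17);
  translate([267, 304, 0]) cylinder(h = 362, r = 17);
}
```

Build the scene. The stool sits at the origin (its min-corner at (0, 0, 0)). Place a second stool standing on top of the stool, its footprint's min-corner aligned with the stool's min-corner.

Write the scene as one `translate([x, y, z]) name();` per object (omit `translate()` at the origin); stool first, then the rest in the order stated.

stool();
translate([0, 0, 405]) stool_2();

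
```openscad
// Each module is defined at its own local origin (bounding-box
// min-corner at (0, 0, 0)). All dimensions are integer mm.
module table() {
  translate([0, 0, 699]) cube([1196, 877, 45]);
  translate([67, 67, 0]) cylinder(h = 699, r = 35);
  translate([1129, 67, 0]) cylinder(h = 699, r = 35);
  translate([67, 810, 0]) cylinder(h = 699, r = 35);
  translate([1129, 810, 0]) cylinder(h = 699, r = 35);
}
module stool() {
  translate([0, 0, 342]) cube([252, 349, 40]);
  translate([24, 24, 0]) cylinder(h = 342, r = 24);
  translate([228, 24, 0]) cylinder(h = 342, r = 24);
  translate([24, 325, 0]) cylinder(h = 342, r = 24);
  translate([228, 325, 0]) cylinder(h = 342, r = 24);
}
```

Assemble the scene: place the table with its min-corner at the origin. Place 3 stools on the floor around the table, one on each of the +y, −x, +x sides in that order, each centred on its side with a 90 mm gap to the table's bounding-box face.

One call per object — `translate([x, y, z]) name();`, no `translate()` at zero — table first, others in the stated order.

table();
translate([472, 967, 0]) stool();
translate([-342, 264, 0]) stool();
translate([1286, 264, 0]) stool();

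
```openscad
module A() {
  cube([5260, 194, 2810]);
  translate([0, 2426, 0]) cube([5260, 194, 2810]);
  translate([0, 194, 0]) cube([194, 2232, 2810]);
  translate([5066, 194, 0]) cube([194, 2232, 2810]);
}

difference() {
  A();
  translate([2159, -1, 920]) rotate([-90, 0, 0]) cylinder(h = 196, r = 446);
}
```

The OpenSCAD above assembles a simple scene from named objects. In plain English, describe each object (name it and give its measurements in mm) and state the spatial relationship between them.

A is a box-shaped house frame (walls only): outside footprint 5260×2620 mm, wall height 2810 mm, wall thickness 194 mm. The two y-facing walls run the full x-width; the two x-facing walls fit between the inner faces of the y-facing walls.

The house frame has a circular hole of radius 446 mm through its front wall, centred at (x = 2159, z = 920).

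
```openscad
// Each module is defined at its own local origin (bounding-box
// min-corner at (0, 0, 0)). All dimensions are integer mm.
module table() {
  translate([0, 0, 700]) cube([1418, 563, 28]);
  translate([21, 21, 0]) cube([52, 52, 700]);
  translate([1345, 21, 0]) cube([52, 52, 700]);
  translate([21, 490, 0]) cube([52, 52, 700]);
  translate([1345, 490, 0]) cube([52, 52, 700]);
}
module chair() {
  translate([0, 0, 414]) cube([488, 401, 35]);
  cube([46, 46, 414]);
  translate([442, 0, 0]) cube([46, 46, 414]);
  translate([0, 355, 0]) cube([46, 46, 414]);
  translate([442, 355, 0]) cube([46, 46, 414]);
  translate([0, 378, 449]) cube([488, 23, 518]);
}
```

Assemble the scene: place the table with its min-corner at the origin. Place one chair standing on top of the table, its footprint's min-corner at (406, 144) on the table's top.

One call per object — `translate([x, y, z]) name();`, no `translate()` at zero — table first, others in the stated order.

table();
translate([406, 144, 728]) chair();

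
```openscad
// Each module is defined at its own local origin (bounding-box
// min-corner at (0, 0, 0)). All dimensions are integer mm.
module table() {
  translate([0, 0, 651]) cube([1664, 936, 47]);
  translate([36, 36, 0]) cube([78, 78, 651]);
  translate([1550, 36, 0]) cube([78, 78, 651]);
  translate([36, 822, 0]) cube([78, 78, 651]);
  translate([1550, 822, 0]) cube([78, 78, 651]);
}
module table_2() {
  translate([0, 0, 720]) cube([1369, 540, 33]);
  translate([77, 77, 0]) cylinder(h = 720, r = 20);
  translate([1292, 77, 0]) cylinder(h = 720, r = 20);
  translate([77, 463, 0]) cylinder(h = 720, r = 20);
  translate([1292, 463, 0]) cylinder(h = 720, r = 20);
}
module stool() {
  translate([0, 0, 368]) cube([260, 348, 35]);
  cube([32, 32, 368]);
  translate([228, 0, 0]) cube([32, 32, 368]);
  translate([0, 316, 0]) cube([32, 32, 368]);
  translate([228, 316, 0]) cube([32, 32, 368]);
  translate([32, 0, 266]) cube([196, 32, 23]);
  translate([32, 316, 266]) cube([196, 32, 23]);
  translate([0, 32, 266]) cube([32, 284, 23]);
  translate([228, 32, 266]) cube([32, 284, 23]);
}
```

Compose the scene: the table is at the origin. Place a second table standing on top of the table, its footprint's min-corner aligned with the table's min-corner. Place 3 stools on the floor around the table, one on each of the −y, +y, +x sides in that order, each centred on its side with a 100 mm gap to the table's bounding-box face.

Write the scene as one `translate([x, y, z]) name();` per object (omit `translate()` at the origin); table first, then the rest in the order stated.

table();
translate([0, 0, 698]) table_2();
translate([702, -448, 0]) stool();
translate([702, 1036, 0]) stool();
translate([1764, 294, 0]) stool();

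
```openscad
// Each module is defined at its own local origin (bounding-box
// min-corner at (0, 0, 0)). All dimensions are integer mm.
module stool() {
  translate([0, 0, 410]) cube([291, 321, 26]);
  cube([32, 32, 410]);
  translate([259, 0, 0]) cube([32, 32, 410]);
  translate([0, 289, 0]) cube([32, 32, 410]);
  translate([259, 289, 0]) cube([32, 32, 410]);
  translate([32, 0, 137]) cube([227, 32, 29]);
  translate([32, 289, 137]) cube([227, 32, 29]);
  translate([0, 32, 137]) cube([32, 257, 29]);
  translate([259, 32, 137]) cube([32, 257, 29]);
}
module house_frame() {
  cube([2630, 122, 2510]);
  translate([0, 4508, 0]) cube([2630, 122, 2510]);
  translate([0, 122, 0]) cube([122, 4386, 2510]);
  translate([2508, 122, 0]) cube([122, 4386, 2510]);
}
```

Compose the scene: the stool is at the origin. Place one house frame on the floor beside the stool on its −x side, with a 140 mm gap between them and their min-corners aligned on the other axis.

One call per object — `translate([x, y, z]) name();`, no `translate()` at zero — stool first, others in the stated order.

stool();
translate([-2770, 0, 0]) house_frame();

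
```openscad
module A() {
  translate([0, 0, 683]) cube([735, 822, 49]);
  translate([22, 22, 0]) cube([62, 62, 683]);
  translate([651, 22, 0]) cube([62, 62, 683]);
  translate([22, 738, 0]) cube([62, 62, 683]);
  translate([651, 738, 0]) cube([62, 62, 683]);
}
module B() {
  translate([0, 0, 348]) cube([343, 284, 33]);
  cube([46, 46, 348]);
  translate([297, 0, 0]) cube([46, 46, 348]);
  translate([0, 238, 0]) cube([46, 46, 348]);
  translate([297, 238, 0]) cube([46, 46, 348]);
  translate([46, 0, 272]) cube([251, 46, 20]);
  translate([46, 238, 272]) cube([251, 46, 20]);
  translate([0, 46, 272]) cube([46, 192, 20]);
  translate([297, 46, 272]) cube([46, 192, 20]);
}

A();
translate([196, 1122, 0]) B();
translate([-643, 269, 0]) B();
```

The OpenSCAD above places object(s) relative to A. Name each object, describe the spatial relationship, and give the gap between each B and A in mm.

Each stool's nearest face is 300 mm from the table's bounding box.

A is a table. B is a stool. Two stools sit around the table at the +y, −x sides. The gap between each stool and the table is 300 mm.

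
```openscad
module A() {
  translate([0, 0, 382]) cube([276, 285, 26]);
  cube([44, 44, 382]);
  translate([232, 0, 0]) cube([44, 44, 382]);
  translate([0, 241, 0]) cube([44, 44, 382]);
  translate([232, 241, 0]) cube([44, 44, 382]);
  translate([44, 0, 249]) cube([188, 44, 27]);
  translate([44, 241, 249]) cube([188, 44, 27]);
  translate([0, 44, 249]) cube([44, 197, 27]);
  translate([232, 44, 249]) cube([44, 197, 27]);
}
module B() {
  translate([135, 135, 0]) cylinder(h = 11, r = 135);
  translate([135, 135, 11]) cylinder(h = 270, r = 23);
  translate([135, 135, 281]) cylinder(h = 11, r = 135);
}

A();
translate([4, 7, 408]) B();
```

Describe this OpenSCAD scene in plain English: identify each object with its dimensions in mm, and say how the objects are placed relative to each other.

A is a four-legged stool. The seat is a 276×285×26 mm slab whose top surface is at z = 408 mm; four square legs, each 44×44 mm in cross-section, run from the floor (z = 0) to the underside of the seat, each flush with a corner of the seat. Four stretchers, 44 mm wide and 27 mm tall, connect adjacent legs with their undersides at z = 249 mm, each running between the inner faces of the legs it joins and aligned with the legs' outer faces on the other axis.

B is a spool: two coaxial disc flanges of radius 135 mm and thickness 11 mm, joined by a core cylinder of radius 23 mm and height 270 mm. The lower flange rests on z = 0 and the three cylinders share a vertical axis.

The spool is on top of the stool.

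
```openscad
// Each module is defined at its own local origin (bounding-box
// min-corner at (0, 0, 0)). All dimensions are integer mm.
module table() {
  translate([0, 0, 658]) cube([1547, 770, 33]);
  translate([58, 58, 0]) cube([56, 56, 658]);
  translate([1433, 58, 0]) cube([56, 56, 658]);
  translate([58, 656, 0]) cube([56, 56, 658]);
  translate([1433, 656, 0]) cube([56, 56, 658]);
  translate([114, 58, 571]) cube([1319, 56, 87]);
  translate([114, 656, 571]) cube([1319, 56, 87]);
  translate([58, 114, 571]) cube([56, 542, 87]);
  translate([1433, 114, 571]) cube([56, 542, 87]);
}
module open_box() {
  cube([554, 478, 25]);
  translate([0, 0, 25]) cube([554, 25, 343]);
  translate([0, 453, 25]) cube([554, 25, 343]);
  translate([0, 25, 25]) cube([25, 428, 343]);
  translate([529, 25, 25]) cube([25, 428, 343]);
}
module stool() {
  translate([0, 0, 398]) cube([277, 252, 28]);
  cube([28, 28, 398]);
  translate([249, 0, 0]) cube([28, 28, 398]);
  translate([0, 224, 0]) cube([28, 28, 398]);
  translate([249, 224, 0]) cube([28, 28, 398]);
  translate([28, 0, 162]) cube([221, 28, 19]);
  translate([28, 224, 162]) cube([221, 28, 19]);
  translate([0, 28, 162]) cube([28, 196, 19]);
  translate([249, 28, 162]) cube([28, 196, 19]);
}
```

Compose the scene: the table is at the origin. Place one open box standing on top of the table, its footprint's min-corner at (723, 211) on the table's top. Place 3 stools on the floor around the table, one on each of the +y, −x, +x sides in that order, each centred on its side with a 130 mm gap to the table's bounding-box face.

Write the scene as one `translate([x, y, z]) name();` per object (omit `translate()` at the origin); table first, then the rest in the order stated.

table();
translate([723, 211, 691]) open_box();
translate([635, 900, 0]) stool();
translate([-407, 259, 0]) stool();
translate([1677, 259, 0]) stool();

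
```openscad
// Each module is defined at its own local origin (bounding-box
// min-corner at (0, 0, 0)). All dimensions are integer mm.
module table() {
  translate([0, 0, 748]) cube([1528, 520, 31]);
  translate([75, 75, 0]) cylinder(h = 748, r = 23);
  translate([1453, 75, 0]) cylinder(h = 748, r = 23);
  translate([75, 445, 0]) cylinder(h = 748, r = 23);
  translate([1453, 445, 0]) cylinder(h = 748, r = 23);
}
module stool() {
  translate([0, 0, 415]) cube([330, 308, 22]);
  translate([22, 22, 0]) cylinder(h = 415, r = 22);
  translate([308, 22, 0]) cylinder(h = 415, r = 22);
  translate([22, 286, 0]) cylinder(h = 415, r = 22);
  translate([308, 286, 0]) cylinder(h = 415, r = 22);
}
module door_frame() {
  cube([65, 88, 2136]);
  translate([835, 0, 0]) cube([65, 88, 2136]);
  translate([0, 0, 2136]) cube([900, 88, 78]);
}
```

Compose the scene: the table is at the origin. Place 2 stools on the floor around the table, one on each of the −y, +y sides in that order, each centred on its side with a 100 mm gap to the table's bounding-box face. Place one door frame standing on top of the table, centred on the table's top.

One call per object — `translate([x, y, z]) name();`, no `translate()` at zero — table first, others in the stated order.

table();
translate([599, -408, 0]) stool();
translate([599, 620, 0]) stool();
translate([314, 216, 779]) door_frame();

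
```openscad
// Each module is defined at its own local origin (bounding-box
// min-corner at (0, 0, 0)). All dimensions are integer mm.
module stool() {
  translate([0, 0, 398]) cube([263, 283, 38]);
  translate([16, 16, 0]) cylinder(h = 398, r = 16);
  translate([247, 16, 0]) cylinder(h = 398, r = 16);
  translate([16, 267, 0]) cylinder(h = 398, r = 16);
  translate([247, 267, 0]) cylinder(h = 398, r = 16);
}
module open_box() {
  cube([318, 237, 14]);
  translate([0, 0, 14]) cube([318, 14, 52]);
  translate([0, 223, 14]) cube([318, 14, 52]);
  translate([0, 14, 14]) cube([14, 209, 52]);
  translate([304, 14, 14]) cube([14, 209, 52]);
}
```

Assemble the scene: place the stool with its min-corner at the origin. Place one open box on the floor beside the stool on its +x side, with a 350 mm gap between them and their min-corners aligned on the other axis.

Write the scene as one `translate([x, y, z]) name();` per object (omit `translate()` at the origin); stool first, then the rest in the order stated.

stool();
translate([613, 0, 0]) open_box();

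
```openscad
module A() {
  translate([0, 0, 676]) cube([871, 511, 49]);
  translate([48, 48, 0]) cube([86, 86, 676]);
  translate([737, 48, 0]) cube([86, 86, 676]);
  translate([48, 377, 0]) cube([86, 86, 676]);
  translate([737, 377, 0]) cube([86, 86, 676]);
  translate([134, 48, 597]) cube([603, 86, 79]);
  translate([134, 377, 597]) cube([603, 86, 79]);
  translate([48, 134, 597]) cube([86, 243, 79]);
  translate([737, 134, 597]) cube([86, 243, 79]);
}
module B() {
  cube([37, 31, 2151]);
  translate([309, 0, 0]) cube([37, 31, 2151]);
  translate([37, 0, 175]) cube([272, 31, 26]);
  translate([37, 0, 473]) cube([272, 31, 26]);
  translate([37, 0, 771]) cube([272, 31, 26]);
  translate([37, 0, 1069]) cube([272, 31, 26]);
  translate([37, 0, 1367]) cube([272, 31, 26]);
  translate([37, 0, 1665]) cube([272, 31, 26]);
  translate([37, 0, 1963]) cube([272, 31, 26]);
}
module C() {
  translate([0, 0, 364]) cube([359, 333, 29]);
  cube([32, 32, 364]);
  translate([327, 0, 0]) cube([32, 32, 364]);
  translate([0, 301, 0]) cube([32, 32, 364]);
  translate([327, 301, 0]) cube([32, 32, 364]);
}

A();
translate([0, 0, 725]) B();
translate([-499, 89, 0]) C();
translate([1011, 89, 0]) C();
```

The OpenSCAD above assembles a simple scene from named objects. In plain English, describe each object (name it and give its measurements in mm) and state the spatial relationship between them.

A is a rectangular dining table. The top is 871×511×49 mm with its upper surface at z = 725 mm. It stands on four 86×86 mm square legs, each inset 48 mm from the nearest pair of top edges, running from the floor to the underside of the top. Four apron rails, 86 mm thick and 79 mm tall, run between adjacent legs with their top edges flush with the underside of the top and their outer faces flush with the legs' outer faces.

B is a straight ladder. Two 37×31 mm vertical rails, 2151 mm tall, stand 346 mm apart (outside-to-outside) with their front faces coplanar on the −y side. 7 rungs, each 31 mm deep and 26 mm tall, span between the inner faces of the rails, front faces flush with the rails. The lowest rung's underside is at z = 175 mm and rungs are spaced 298 mm apart (underside to underside).

C is a four-legged stool. The seat is 359×333 mm, 29 mm thick, top at z = 393 mm. It stands on four square legs, each 32×32 mm in cross-section, from z = 0 to the seat underside, each flush with a corner of the seat.

The ladder is on top of the table. Two stools sit around the table at the −x, +x sides.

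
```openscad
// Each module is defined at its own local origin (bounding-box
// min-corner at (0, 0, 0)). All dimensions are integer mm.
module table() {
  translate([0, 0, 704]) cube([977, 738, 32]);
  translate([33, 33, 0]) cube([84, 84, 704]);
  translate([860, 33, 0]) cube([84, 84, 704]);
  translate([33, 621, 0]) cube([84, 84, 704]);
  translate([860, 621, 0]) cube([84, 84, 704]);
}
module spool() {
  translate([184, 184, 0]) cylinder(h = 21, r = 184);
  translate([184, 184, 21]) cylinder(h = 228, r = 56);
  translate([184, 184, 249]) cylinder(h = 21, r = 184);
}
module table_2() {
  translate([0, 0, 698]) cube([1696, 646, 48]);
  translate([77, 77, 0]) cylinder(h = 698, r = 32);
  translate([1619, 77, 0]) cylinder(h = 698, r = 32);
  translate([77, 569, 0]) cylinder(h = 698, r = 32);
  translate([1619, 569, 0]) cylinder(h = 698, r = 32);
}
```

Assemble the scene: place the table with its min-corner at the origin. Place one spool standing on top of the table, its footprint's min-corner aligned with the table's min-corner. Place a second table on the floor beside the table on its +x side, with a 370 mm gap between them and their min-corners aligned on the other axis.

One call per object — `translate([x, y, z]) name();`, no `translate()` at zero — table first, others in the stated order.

table();
translate([0, 0, 736]) spool();
translate([1347, 0, 0]) table_2();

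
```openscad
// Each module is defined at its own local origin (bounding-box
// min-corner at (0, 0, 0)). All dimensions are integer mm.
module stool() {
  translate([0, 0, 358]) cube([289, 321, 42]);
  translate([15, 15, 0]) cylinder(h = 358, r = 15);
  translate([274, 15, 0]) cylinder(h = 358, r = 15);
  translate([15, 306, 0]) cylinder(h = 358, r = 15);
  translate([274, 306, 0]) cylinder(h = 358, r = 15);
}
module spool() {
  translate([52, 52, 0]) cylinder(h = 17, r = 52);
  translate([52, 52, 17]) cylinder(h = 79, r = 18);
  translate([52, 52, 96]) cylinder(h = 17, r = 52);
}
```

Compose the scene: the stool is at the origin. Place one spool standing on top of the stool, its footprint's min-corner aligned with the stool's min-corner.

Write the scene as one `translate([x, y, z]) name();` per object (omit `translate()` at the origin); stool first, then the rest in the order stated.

stool();
translate([0, 0, 400]) spool();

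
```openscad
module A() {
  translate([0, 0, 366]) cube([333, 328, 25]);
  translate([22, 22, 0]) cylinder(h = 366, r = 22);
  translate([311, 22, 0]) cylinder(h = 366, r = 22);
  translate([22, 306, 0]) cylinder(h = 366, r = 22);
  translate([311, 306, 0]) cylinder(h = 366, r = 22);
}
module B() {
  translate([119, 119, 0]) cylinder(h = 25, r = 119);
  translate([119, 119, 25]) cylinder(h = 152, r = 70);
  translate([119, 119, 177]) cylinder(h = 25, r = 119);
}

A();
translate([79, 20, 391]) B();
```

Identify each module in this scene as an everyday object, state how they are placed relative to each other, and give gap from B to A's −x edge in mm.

A is a stool. B is a spool. The spool is on top of the stool. The gap from the spool to the stool's −x edge is 79 mm.

The spool's min-x is at 79; the stool's min-x is 0; gap = 79 mm.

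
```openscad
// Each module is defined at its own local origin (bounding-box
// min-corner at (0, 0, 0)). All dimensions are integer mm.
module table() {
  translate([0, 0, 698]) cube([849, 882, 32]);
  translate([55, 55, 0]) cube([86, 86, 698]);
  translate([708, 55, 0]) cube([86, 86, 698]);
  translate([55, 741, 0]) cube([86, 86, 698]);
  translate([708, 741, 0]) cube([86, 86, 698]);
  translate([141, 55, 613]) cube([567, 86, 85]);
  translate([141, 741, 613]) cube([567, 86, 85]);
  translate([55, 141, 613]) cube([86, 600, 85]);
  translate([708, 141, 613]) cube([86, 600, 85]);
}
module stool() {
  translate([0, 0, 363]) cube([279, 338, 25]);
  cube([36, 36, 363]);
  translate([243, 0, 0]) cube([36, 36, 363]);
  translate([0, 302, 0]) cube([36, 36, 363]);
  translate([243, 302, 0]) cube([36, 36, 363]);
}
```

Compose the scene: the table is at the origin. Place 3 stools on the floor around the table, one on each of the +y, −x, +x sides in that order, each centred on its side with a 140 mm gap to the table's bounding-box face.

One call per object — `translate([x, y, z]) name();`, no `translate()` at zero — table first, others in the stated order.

table();
translate([285, 1022, 0]) stool();
translate([-419, 272, 0]) stool();
translate([989, 272, 0]) stool();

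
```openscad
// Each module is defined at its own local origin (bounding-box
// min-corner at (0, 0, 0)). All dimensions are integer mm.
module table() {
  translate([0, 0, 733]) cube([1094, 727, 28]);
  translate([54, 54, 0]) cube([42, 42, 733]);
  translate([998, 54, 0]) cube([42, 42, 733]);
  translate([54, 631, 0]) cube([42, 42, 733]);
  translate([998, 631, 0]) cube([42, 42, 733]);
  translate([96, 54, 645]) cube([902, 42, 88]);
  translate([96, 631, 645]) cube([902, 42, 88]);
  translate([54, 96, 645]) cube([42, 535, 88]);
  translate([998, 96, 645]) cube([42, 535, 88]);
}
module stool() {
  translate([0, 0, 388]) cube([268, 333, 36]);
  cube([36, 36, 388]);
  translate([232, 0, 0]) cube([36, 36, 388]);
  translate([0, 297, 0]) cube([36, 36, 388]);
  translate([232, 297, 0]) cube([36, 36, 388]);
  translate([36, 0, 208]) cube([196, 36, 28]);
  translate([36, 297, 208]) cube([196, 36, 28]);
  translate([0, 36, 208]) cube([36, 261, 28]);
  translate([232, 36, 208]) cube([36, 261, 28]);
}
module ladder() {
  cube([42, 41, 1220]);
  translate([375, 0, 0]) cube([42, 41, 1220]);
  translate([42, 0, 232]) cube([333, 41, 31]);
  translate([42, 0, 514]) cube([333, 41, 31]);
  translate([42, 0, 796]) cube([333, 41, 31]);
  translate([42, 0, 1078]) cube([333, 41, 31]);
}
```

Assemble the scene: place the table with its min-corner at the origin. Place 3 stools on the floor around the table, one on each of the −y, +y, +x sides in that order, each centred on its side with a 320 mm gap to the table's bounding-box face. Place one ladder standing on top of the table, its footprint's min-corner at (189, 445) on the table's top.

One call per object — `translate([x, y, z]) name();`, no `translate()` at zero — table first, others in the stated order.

table();
translate([413, -653, 0]) stool();
translate([413, 1047, 0]) stool();
translate([1414, 197, 0]) stool();
translate([189, 445, 761]) ladder();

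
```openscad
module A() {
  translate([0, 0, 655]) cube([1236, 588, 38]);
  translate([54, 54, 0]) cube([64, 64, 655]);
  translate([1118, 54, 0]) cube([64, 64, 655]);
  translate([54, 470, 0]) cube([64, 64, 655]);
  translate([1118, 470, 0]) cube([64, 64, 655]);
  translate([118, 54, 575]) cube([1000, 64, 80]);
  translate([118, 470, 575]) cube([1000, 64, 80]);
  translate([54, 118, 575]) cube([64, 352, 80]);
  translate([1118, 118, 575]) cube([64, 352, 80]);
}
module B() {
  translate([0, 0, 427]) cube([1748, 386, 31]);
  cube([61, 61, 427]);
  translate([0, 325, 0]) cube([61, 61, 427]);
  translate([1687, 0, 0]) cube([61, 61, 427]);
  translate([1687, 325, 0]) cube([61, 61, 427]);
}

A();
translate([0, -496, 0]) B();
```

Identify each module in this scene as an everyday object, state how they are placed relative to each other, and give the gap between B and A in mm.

A is a table. B is a bench. The bench is on the floor beside the table on its −y side. The gap between the bench and the table is 110 mm.

The bench's nearest face is 110 mm from the table's −y face.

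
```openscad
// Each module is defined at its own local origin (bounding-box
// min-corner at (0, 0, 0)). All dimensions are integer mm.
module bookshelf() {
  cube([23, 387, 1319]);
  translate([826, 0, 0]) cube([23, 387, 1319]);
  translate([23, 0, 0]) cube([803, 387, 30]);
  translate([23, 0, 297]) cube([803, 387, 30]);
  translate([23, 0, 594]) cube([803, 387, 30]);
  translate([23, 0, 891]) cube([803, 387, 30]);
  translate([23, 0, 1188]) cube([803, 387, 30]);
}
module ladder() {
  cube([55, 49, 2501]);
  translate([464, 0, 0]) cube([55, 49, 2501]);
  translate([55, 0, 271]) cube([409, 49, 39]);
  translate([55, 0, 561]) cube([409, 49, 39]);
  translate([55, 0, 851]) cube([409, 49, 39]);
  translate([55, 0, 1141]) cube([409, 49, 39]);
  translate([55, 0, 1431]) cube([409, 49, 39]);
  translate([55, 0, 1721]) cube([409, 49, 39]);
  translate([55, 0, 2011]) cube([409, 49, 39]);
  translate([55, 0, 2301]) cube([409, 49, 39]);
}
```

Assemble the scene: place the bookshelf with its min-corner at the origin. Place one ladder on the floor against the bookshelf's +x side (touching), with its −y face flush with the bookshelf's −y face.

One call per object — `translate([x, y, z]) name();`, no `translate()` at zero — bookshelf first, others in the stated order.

bookshelf();
translate([849, 0, 0]) ladder();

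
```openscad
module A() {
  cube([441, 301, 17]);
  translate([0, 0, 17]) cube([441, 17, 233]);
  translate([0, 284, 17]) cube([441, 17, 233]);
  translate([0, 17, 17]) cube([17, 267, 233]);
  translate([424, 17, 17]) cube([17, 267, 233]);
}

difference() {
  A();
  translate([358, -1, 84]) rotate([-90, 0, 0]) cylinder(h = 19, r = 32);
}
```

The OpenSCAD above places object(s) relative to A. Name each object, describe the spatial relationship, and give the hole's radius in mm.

A is an open box. The open box has a circular hole through its front wall. The hole's radius is 32 mm.

The subtracted cylinder has r = 32 mm.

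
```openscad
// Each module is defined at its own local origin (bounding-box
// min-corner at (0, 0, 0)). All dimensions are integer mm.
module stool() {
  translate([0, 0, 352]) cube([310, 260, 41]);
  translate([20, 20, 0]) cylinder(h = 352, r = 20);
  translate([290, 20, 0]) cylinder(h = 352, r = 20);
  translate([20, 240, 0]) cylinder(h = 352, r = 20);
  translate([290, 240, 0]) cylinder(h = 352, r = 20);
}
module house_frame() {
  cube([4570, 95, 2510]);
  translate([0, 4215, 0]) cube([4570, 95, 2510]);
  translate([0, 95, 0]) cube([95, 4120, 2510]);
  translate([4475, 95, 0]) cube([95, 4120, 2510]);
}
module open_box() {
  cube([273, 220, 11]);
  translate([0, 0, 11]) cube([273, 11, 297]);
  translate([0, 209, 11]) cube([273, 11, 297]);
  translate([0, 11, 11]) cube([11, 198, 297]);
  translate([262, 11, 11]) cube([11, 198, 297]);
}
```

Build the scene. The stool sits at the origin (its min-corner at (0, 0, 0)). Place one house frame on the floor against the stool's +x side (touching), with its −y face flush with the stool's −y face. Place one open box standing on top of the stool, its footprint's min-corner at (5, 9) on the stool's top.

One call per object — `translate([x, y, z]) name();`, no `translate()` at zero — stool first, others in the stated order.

stool();
translate([310, 0, 0]) house_frame();
translate([5, 9, 393]) open_box();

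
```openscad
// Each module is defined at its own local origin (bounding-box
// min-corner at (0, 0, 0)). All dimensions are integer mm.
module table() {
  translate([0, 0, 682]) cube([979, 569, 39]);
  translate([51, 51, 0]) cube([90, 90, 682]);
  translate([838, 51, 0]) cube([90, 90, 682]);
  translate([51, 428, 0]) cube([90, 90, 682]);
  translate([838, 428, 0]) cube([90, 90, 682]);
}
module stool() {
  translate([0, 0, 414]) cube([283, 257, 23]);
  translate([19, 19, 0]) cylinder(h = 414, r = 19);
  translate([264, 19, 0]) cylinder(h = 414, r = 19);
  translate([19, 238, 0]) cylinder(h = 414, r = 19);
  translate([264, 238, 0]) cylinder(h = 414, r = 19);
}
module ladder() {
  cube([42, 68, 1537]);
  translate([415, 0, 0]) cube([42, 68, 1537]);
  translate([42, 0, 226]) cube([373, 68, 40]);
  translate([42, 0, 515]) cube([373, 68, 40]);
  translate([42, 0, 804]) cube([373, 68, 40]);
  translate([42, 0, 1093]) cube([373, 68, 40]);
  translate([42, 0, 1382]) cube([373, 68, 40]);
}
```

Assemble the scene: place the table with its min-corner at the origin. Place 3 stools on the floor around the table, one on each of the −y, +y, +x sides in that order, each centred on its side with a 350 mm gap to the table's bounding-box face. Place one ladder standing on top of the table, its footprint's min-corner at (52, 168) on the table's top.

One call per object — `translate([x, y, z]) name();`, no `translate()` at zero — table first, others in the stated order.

table();
translate([348, -607, 0]) stool();
translate([348, 919, 0]) stool();
translate([1329, 156, 0]) stool();
translate([52, 168, 721]) ladder();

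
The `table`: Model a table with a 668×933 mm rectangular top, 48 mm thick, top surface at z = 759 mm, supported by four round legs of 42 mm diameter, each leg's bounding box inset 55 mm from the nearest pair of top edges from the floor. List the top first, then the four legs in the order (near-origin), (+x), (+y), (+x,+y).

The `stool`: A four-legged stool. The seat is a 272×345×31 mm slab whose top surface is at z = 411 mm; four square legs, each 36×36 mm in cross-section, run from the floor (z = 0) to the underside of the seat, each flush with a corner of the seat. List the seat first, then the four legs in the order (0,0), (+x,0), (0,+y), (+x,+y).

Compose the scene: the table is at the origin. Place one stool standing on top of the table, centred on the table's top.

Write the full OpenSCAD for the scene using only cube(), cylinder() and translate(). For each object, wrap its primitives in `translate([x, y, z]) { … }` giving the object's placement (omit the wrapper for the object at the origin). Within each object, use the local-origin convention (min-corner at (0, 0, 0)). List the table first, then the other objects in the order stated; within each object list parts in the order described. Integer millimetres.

translate([0, 0, 711]) cube([668, 933, 48]);
translate([76, 76, 0]) cylinder(h = 711, r = 21);
translate([592, 76, 0]) cylinder(h = 711, r = 21);
translate([76, 857, 0]) cylinder(h = 711, r = 21);
translate([592, 857, 0]) cylinder(h = 711, r = 21);
translate([198, 294, 759]) {
  translate([0, 0, 380]) cube([272, 345, 31]);
  cube([36, 36, 380]);
  translate([236, 0, 0]) cube([36, 36, 380]);
  translate([0, 309, 0]) cube([36, 36, 380]);
  translate([236, 309, 0]) cube([36, 36, 380]);
}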